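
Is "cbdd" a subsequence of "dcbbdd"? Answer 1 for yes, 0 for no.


Check if "cbdd" is a subsequence of "dcbbdd"
Greedy scan:
  Position 0 ('d'): no match needed
  Position 1 ('c'): matches sub[0] = 'c'
  Position 2 ('b'): matches sub[1] = 'b'
  Position 3 ('b'): no match needed
  Position 4 ('d'): matches sub[2] = 'd'
  Position 5 ('d'): matches sub[3] = 'd'
All 4 characters matched => is a subsequence

1


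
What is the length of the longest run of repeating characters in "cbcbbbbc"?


Input: "cbcbbbbc"
Scanning for longest run:
  Position 1 ('b'): new char, reset run to 1
  Position 2 ('c'): new char, reset run to 1
  Position 3 ('b'): new char, reset run to 1
  Position 4 ('b'): continues run of 'b', length=2
  Position 5 ('b'): continues run of 'b', length=3
  Position 6 ('b'): continues run of 'b', length=4
  Position 7 ('c'): new char, reset run to 1
Longest run: 'b' with length 4

4


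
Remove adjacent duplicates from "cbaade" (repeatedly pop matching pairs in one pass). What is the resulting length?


Input: cbaade
Stack-based adjacent duplicate removal:
  Read 'c': push. Stack: c
  Read 'b': push. Stack: cb
  Read 'a': push. Stack: cba
  Read 'a': matches stack top 'a' => pop. Stack: cb
  Read 'd': push. Stack: cbd
  Read 'e': push. Stack: cbde
Final stack: "cbde" (length 4)

4


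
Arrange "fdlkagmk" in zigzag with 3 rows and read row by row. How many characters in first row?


Zigzag "fdlkagmk" into 3 rows:
Placing characters:
  'f' => row 0
  'd' => row 1
  'l' => row 2
  'k' => row 1
  'a' => row 0
  'g' => row 1
  'm' => row 2
  'k' => row 1
Rows:
  Row 0: "fa"
  Row 1: "dkgk"
  Row 2: "lm"
First row length: 2

2


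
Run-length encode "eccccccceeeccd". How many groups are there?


Input: eccccccceeeccd
Scanning for consecutive runs:
  Group 1: 'e' x 1 (positions 0-0)
  Group 2: 'c' x 7 (positions 1-7)
  Group 3: 'e' x 3 (positions 8-10)
  Group 4: 'c' x 2 (positions 11-12)
  Group 5: 'd' x 1 (positions 13-13)
Total groups: 5

5


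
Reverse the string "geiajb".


Input: geiajb
Reading characters right to left:
  Position 5: 'b'
  Position 4: 'j'
  Position 3: 'a'
  Position 2: 'i'
  Position 1: 'e'
  Position 0: 'g'
Reversed: bjaieg

bjaieg


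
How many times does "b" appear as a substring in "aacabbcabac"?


Searching for "b" in "aacabbcabac"
Scanning each position:
  Position 0: "a" => no
  Position 1: "a" => no
  Position 2: "c" => no
  Position 3: "a" => no
  Position 4: "b" => MATCH
  Position 5: "b" => MATCH
  Position 6: "c" => no
  Position 7: "a" => no
  Position 8: "b" => MATCH
  Position 9: "a" => no
  Position 10: "c" => no
Total occurrences: 3

3


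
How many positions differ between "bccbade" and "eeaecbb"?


Comparing "bccbade" and "eeaecbb" position by position:
  Position 0: 'b' vs 'e' => DIFFER
  Position 1: 'c' vs 'e' => DIFFER
  Position 2: 'c' vs 'a' => DIFFER
  Position 3: 'b' vs 'e' => DIFFER
  Position 4: 'a' vs 'c' => DIFFER
  Position 5: 'd' vs 'b' => DIFFER
  Position 6: 'e' vs 'b' => DIFFER
Positions that differ: 7

7


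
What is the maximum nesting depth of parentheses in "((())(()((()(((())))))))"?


Input: "((())(()((()(((())))))))"
Tracking depth:
  Position 0 '(': depth becomes 1
  Position 1 '(': depth becomes 2
  Position 2 '(': depth becomes 3
  Position 3 ')': depth becomes 2
  Position 4 ')': depth becomes 1
  Position 5 '(': depth becomes 2
  Position 6 '(': depth becomes 3
  Position 7 ')': depth becomes 2
  Position 8 '(': depth becomes 3
  Position 9 '(': depth becomes 4
  Position 10 '(': depth becomes 5
  Position 11 ')': depth becomes 4
  Position 12 '(': depth becomes 5
  Position 13 '(': depth becomes 6
  Position 14 '(': depth becomes 7
  Position 15 '(': depth becomes 8
  Position 16 ')': depth becomes 7
  Position 17 ')': depth becomes 6
  Position 18 ')': depth becomes 5
  Position 19 ')': depth becomes 4
  Position 20 ')': depth becomes 3
  Position 21 ')': depth becomes 2
  Position 22 ')': depth becomes 1
  Position 23 ')': depth becomes 0
Maximum depth reached: 8

8


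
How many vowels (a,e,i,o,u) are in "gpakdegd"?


Input: gpakdegd
Checking each character:
  'g' at position 0: consonant
  'p' at position 1: consonant
  'a' at position 2: vowel (running total: 1)
  'k' at position 3: consonant
  'd' at position 4: consonant
  'e' at position 5: vowel (running total: 2)
  'g' at position 6: consonant
  'd' at position 7: consonant
Total vowels: 2

2


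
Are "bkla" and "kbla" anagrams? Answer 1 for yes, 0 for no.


Strings: "bkla", "kbla"
Sorted first:  abkl
Sorted second: abkl
Sorted forms match => anagrams

1


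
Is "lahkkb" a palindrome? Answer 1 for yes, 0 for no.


Input: lahkkb
Reversed: bkkhal
  Compare pos 0 ('l') with pos 5 ('b'): MISMATCH
  Compare pos 1 ('a') with pos 4 ('k'): MISMATCH
  Compare pos 2 ('h') with pos 3 ('k'): MISMATCH
Result: not a palindrome

0


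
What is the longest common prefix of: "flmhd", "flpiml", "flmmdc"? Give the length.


Words: flmhd, flpiml, flmmdc
  Position 0: all 'f' => match
  Position 1: all 'l' => match
  Position 2: ('m', 'p', 'm') => mismatch, stop
LCP = "fl" (length 2)

2


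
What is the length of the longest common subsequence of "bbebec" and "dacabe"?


LCS of "bbebec" and "dacabe"
DP table:
           d    a    c    a    b    e
      0    0    0    0    0    0    0
  b   0    0    0    0    0    1    1
  b   0    0    0    0    0    1    1
  e   0    0    0    0    0    1    2
  b   0    0    0    0    0    1    2
  e   0    0    0    0    0    1    2
  c   0    0    0    1    1    1    2
LCS length = dp[6][6] = 2

2


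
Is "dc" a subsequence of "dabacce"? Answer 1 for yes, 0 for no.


Check if "dc" is a subsequence of "dabacce"
Greedy scan:
  Position 0 ('d'): matches sub[0] = 'd'
  Position 1 ('a'): no match needed
  Position 2 ('b'): no match needed
  Position 3 ('a'): no match needed
  Position 4 ('c'): matches sub[1] = 'c'
  Position 5 ('c'): no match needed
  Position 6 ('e'): no match needed
All 2 characters matched => is a subsequence

1


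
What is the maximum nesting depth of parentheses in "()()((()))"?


Input: "()()((()))"
Tracking depth:
  Position 0 '(': depth becomes 1
  Position 1 ')': depth becomes 0
  Position 2 '(': depth becomes 1
  Position 3 ')': depth becomes 0
  Position 4 '(': depth becomes 1
  Position 5 '(': depth becomes 2
  Position 6 '(': depth becomes 3
  Position 7 ')': depth becomes 2
  Position 8 ')': depth becomes 1
  Position 9 ')': depth becomes 0
Maximum depth reached: 3

3


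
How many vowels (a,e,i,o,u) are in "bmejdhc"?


Input: bmejdhc
Checking each character:
  'b' at position 0: consonant
  'm' at position 1: consonant
  'e' at position 2: vowel (running total: 1)
  'j' at position 3: consonant
  'd' at position 4: consonant
  'h' at position 5: consonant
  'c' at position 6: consonant
Total vowels: 1

1


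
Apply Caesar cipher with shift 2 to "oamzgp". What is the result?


Caesar cipher: shift "oamzgp" by 2
  'o' (pos 14) + 2 = pos 16 = 'q'
  'a' (pos 0) + 2 = pos 2 = 'c'
  'm' (pos 12) + 2 = pos 14 = 'o'
  'z' (pos 25) + 2 = pos 1 = 'b'
  'g' (pos 6) + 2 = pos 8 = 'i'
  'p' (pos 15) + 2 = pos 17 = 'r'
Result: qcobir

qcobir


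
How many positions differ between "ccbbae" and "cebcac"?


Comparing "ccbbae" and "cebcac" position by position:
  Position 0: 'c' vs 'c' => same
  Position 1: 'c' vs 'e' => DIFFER
  Position 2: 'b' vs 'b' => same
  Position 3: 'b' vs 'c' => DIFFER
  Position 4: 'a' vs 'a' => same
  Position 5: 'e' vs 'c' => DIFFER
Positions that differ: 3

3


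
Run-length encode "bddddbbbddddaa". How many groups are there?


Input: bddddbbbddddaa
Scanning for consecutive runs:
  Group 1: 'b' x 1 (positions 0-0)
  Group 2: 'd' x 4 (positions 1-4)
  Group 3: 'b' x 3 (positions 5-7)
  Group 4: 'd' x 4 (positions 8-11)
  Group 5: 'a' x 2 (positions 12-13)
Total groups: 5

5


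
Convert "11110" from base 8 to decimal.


Input: "11110" in base 8
Positional expansion:
  Digit '1' (value 1) x 8^4 = 4096
  Digit '1' (value 1) x 8^3 = 512
  Digit '1' (value 1) x 8^2 = 64
  Digit '1' (value 1) x 8^1 = 8
  Digit '0' (value 0) x 8^0 = 0
Sum = 4680

4680


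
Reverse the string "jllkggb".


Input: jllkggb
Reading characters right to left:
  Position 6: 'b'
  Position 5: 'g'
  Position 4: 'g'
  Position 3: 'k'
  Position 2: 'l'
  Position 1: 'l'
  Position 0: 'j'
Reversed: bggkllj

bggkllj


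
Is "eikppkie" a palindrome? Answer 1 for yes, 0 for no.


Input: eikppkie
Reversed: eikppkie
  Compare pos 0 ('e') with pos 7 ('e'): match
  Compare pos 1 ('i') with pos 6 ('i'): match
  Compare pos 2 ('k') with pos 5 ('k'): match
  Compare pos 3 ('p') with pos 4 ('p'): match
Result: palindrome

1


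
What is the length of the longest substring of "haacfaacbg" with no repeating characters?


Input: "haacfaacbg"
Sliding window (track last position of each char):
  Position 0 ('h'): window [0,0] length 1 -- new best
  Position 1 ('a'): window [0,1] length 2 -- new best
  Position 2 ('a'): repeat (last at 1), move window start to 2
  Position 2 ('a'): window [2,2] length 1
  Position 3 ('c'): window [2,3] length 2
  Position 4 ('f'): window [2,4] length 3 -- new best
  Position 5 ('a'): repeat (last at 2), move window start to 3
  Position 5 ('a'): window [3,5] length 3
  Position 6 ('a'): repeat (last at 5), move window start to 6
  Position 6 ('a'): window [6,6] length 1
  Position 7 ('c'): window [6,7] length 2
  Position 8 ('b'): window [6,8] length 3
  Position 9 ('g'): window [6,9] length 4 -- new best
Longest substring with no repeats: "acbg" with length 4

4


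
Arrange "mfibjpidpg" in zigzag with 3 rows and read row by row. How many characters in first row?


Zigzag "mfibjpidpg" into 3 rows:
Placing characters:
  'm' => row 0
  'f' => row 1
  'i' => row 2
  'b' => row 1
  'j' => row 0
  'p' => row 1
  'i' => row 2
  'd' => row 1
  'p' => row 0
  'g' => row 1
Rows:
  Row 0: "mjp"
  Row 1: "fbpdg"
  Row 2: "ii"
First row length: 3

3


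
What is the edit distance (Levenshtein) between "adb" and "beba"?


Computing edit distance: "adb" -> "beba"
DP table:
           b    e    b    a
      0    1    2    3    4
  a   1    1    2    3    3
  d   2    2    2    3    4
  b   3    2    3    2    3
Edit distance = dp[3][4] = 3

3


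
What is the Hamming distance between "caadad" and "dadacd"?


Comparing "caadad" and "dadacd" position by position:
  Position 0: 'c' vs 'd' => differ
  Position 1: 'a' vs 'a' => same
  Position 2: 'a' vs 'd' => differ
  Position 3: 'd' vs 'a' => differ
  Position 4: 'a' vs 'c' => differ
  Position 5: 'd' vs 'd' => same
Total differences (Hamming distance): 4

4


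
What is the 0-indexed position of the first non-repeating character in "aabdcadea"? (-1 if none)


Input: aabdcadea
Character frequencies:
  'a': 4
  'b': 1
  'c': 1
  'd': 2
  'e': 1
Scanning left to right for freq == 1:
  Position 0 ('a'): freq=4, skip
  Position 1 ('a'): freq=4, skip
  Position 2 ('b'): unique! => answer = 2

2


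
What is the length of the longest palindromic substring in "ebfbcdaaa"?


Input: "ebfbcdaaa"
Checking substrings for palindromes:
  [1:4] "bfb" (len 3) => palindrome
  [6:9] "aaa" (len 3) => palindrome
  [6:8] "aa" (len 2) => palindrome
  [7:9] "aa" (len 2) => palindrome
Longest palindromic substring: "bfb" with length 3

3


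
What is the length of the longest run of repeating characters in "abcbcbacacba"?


Input: "abcbcbacacba"
Scanning for longest run:
  Position 1 ('b'): new char, reset run to 1
  Position 2 ('c'): new char, reset run to 1
  Position 3 ('b'): new char, reset run to 1
  Position 4 ('c'): new char, reset run to 1
  Position 5 ('b'): new char, reset run to 1
  Position 6 ('a'): new char, reset run to 1
  Position 7 ('c'): new char, reset run to 1
  Position 8 ('a'): new char, reset run to 1
  Position 9 ('c'): new char, reset run to 1
  Position 10 ('b'): new char, reset run to 1
  Position 11 ('a'): new char, reset run to 1
Longest run: 'a' with length 1

1


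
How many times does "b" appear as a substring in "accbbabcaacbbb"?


Searching for "b" in "accbbabcaacbbb"
Scanning each position:
  Position 0: "a" => no
  Position 1: "c" => no
  Position 2: "c" => no
  Position 3: "b" => MATCH
  Position 4: "b" => MATCH
  Position 5: "a" => no
  Position 6: "b" => MATCH
  Position 7: "c" => no
  Position 8: "a" => no
  Position 9: "a" => no
  Position 10: "c" => no
  Position 11: "b" => MATCH
  Position 12: "b" => MATCH
  Position 13: "b" => MATCH
Total occurrences: 6

6


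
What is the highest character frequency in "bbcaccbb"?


Input: bbcaccbb
Character counts:
  'a': 1
  'b': 4
  'c': 3
Maximum frequency: 4

4


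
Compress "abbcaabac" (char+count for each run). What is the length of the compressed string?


Input: abbcaabac
Runs:
  'a' x 1 => "a1"
  'b' x 2 => "b2"
  'c' x 1 => "c1"
  'a' x 2 => "a2"
  'b' x 1 => "b1"
  'a' x 1 => "a1"
  'c' x 1 => "c1"
Compressed: "a1b2c1a2b1a1c1"
Compressed length: 14

14


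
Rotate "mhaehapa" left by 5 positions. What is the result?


Input: "mhaehapa", rotate left by 5
First 5 characters: "mhaeh"
Remaining characters: "apa"
Concatenate remaining + first: "apa" + "mhaeh" = "apamhaeh"

apamhaeh


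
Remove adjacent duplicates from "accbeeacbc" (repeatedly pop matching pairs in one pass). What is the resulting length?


Input: accbeeacbc
Stack-based adjacent duplicate removal:
  Read 'a': push. Stack: a
  Read 'c': push. Stack: ac
  Read 'c': matches stack top 'c' => pop. Stack: a
  Read 'b': push. Stack: ab
  Read 'e': push. Stack: abe
  Read 'e': matches stack top 'e' => pop. Stack: ab
  Read 'a': push. Stack: aba
  Read 'c': push. Stack: abac
  Read 'b': push. Stack: abacb
  Read 'c': push. Stack: abacbc
Final stack: "abacbc" (length 6)

6


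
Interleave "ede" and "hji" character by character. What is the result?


Interleaving "ede" and "hji":
  Position 0: 'e' from first, 'h' from second => "eh"
  Position 1: 'd' from first, 'j' from second => "dj"
  Position 2: 'e' from first, 'i' from second => "ei"
Result: ehdjei

ehdjei


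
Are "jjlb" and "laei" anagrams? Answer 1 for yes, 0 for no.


Strings: "jjlb", "laei"
Sorted first:  bjjl
Sorted second: aeil
Differ at position 0: 'b' vs 'a' => not anagrams

0


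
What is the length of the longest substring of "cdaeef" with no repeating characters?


Input: "cdaeef"
Sliding window (track last position of each char):
  Position 0 ('c'): window [0,0] length 1 -- new best
  Position 1 ('d'): window [0,1] length 2 -- new best
  Position 2 ('a'): window [0,2] length 3 -- new best
  Position 3 ('e'): window [0,3] length 4 -- new best
  Position 4 ('e'): repeat (last at 3), move window start to 4
  Position 4 ('e'): window [4,4] length 1
  Position 5 ('f'): window [4,5] length 2
Longest substring with no repeats: "cdae" with length 4

4


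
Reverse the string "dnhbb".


Input: dnhbb
Reading characters right to left:
  Position 4: 'b'
  Position 3: 'b'
  Position 2: 'h'
  Position 1: 'n'
  Position 0: 'd'
Reversed: bbhnd

bbhnd


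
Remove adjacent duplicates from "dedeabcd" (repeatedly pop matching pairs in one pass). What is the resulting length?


Input: dedeabcd
Stack-based adjacent duplicate removal:
  Read 'd': push. Stack: d
  Read 'e': push. Stack: de
  Read 'd': push. Stack: ded
  Read 'e': push. Stack: dede
  Read 'a': push. Stack: dedea
  Read 'b': push. Stack: dedeab
  Read 'c': push. Stack: dedeabc
  Read 'd': push. Stack: dedeabcd
Final stack: "dedeabcd" (length 8)

8


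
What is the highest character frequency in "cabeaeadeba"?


Input: cabeaeadeba
Character counts:
  'a': 4
  'b': 2
  'c': 1
  'd': 1
  'e': 3
Maximum frequency: 4

4


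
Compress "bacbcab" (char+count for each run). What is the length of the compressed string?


Input: bacbcab
Runs:
  'b' x 1 => "b1"
  'a' x 1 => "a1"
  'c' x 1 => "c1"
  'b' x 1 => "b1"
  'c' x 1 => "c1"
  'a' x 1 => "a1"
  'b' x 1 => "b1"
Compressed: "b1a1c1b1c1a1b1"
Compressed length: 14

14


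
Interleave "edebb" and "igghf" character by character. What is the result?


Interleaving "edebb" and "igghf":
  Position 0: 'e' from first, 'i' from second => "ei"
  Position 1: 'd' from first, 'g' from second => "dg"
  Position 2: 'e' from first, 'g' from second => "eg"
  Position 3: 'b' from first, 'h' from second => "bh"
  Position 4: 'b' from first, 'f' from second => "bf"
Result: eidgegbhbf

eidgegbhbf


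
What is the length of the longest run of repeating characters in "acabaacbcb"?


Input: "acabaacbcb"
Scanning for longest run:
  Position 1 ('c'): new char, reset run to 1
  Position 2 ('a'): new char, reset run to 1
  Position 3 ('b'): new char, reset run to 1
  Position 4 ('a'): new char, reset run to 1
  Position 5 ('a'): continues run of 'a', length=2
  Position 6 ('c'): new char, reset run to 1
  Position 7 ('b'): new char, reset run to 1
  Position 8 ('c'): new char, reset run to 1
  Position 9 ('b'): new char, reset run to 1
Longest run: 'a' with length 2

2


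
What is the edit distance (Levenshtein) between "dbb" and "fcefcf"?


Computing edit distance: "dbb" -> "fcefcf"
DP table:
           f    c    e    f    c    f
      0    1    2    3    4    5    6
  d   1    1    2    3    4    5    6
  b   2    2    2    3    4    5    6
  b   3    3    3    3    4    5    6
Edit distance = dp[3][6] = 6

6


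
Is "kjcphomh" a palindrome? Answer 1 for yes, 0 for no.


Input: kjcphomh
Reversed: hmohpcjk
  Compare pos 0 ('k') with pos 7 ('h'): MISMATCH
  Compare pos 1 ('j') with pos 6 ('m'): MISMATCH
  Compare pos 2 ('c') with pos 5 ('o'): MISMATCH
  Compare pos 3 ('p') with pos 4 ('h'): MISMATCH
Result: not a palindrome

0


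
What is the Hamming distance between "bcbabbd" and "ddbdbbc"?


Comparing "bcbabbd" and "ddbdbbc" position by position:
  Position 0: 'b' vs 'd' => differ
  Position 1: 'c' vs 'd' => differ
  Position 2: 'b' vs 'b' => same
  Position 3: 'a' vs 'd' => differ
  Position 4: 'b' vs 'b' => same
  Position 5: 'b' vs 'b' => same
  Position 6: 'd' vs 'c' => differ
Total differences (Hamming distance): 4

4


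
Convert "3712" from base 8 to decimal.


Input: "3712" in base 8
Positional expansion:
  Digit '3' (value 3) x 8^3 = 1536
  Digit '7' (value 7) x 8^2 = 448
  Digit '1' (value 1) x 8^1 = 8
  Digit '2' (value 2) x 8^0 = 2
Sum = 1994

1994


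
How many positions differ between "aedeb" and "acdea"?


Comparing "aedeb" and "acdea" position by position:
  Position 0: 'a' vs 'a' => same
  Position 1: 'e' vs 'c' => DIFFER
  Position 2: 'd' vs 'd' => same
  Position 3: 'e' vs 'e' => same
  Position 4: 'b' vs 'a' => DIFFER
Positions that differ: 2

2


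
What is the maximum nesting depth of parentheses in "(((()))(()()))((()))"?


Input: "(((()))(()()))((()))"
Tracking depth:
  Position 0 '(': depth becomes 1
  Position 1 '(': depth becomes 2
  Position 2 '(': depth becomes 3
  Position 3 '(': depth becomes 4
  Position 4 ')': depth becomes 3
  Position 5 ')': depth becomes 2
  Position 6 ')': depth becomes 1
  Position 7 '(': depth becomes 2
  Position 8 '(': depth becomes 3
  Position 9 ')': depth becomes 2
  Position 10 '(': depth becomes 3
  Position 11 ')': depth becomes 2
  Position 12 ')': depth becomes 1
  Position 13 ')': depth becomes 0
  Position 14 '(': depth becomes 1
  Position 15 '(': depth becomes 2
  Position 16 '(': depth becomes 3
  Position 17 ')': depth becomes 2
  Position 18 ')': depth becomes 1
  Position 19 ')': depth becomes 0
Maximum depth reached: 4

4


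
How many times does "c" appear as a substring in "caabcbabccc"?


Searching for "c" in "caabcbabccc"
Scanning each position:
  Position 0: "c" => MATCH
  Position 1: "a" => no
  Position 2: "a" => no
  Position 3: "b" => no
  Position 4: "c" => MATCH
  Position 5: "b" => no
  Position 6: "a" => no
  Position 7: "b" => no
  Position 8: "c" => MATCH
  Position 9: "c" => MATCH
  Position 10: "c" => MATCH
Total occurrences: 5

5


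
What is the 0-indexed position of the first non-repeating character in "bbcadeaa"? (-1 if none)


Input: bbcadeaa
Character frequencies:
  'a': 3
  'b': 2
  'c': 1
  'd': 1
  'e': 1
Scanning left to right for freq == 1:
  Position 0 ('b'): freq=2, skip
  Position 1 ('b'): freq=2, skip
  Position 2 ('c'): unique! => answer = 2

2


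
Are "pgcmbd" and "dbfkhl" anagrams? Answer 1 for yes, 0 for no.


Strings: "pgcmbd", "dbfkhl"
Sorted first:  bcdgmp
Sorted second: bdfhkl
Differ at position 1: 'c' vs 'd' => not anagrams

0


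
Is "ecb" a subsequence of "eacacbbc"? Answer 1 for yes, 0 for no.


Check if "ecb" is a subsequence of "eacacbbc"
Greedy scan:
  Position 0 ('e'): matches sub[0] = 'e'
  Position 1 ('a'): no match needed
  Position 2 ('c'): matches sub[1] = 'c'
  Position 3 ('a'): no match needed
  Position 4 ('c'): no match needed
  Position 5 ('b'): matches sub[2] = 'b'
  Position 6 ('b'): no match needed
  Position 7 ('c'): no match needed
All 3 characters matched => is a subsequence

1


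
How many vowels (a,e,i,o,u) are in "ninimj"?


Input: ninimj
Checking each character:
  'n' at position 0: consonant
  'i' at position 1: vowel (running total: 1)
  'n' at position 2: consonant
  'i' at position 3: vowel (running total: 2)
  'm' at position 4: consonant
  'j' at position 5: consonant
Total vowels: 2

2


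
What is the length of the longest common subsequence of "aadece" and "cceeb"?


LCS of "aadece" and "cceeb"
DP table:
           c    c    e    e    b
      0    0    0    0    0    0
  a   0    0    0    0    0    0
  a   0    0    0    0    0    0
  d   0    0    0    0    0    0
  e   0    0    0    1    1    1
  c   0    1    1    1    1    1
  e   0    1    1    2    2    2
LCS length = dp[6][5] = 2

2


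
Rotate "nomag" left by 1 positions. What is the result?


Input: "nomag", rotate left by 1
First 1 characters: "n"
Remaining characters: "omag"
Concatenate remaining + first: "omag" + "n" = "omagn"

omagn


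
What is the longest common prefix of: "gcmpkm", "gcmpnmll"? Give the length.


Words: gcmpkm, gcmpnmll
  Position 0: all 'g' => match
  Position 1: all 'c' => match
  Position 2: all 'm' => match
  Position 3: all 'p' => match
  Position 4: ('k', 'n') => mismatch, stop
LCP = "gcmp" (length 4)

4


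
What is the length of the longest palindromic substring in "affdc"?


Input: "affdc"
Checking substrings for palindromes:
  [1:3] "ff" (len 2) => palindrome
Longest palindromic substring: "ff" with length 2

2


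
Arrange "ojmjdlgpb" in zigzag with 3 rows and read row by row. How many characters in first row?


Zigzag "ojmjdlgpb" into 3 rows:
Placing characters:
  'o' => row 0
  'j' => row 1
  'm' => row 2
  'j' => row 1
  'd' => row 0
  'l' => row 1
  'g' => row 2
  'p' => row 1
  'b' => row 0
Rows:
  Row 0: "odb"
  Row 1: "jjlp"
  Row 2: "mg"
First row length: 3

3


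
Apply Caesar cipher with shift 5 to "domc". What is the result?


Caesar cipher: shift "domc" by 5
  'd' (pos 3) + 5 = pos 8 = 'i'
  'o' (pos 14) + 5 = pos 19 = 't'
  'm' (pos 12) + 5 = pos 17 = 'r'
  'c' (pos 2) + 5 = pos 7 = 'h'
Result: itrh

itrh


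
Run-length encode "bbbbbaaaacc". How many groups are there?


Input: bbbbbaaaacc
Scanning for consecutive runs:
  Group 1: 'b' x 5 (positions 0-4)
  Group 2: 'a' x 4 (positions 5-8)
  Group 3: 'c' x 2 (positions 9-10)
Total groups: 3

3


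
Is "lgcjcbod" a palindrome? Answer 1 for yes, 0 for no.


Input: lgcjcbod
Reversed: dobcjcgl
  Compare pos 0 ('l') with pos 7 ('d'): MISMATCH
  Compare pos 1 ('g') with pos 6 ('o'): MISMATCH
  Compare pos 2 ('c') with pos 5 ('b'): MISMATCH
  Compare pos 3 ('j') with pos 4 ('c'): MISMATCH
Result: not a palindrome

0


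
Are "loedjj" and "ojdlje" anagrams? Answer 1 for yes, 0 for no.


Strings: "loedjj", "ojdlje"
Sorted first:  dejjlo
Sorted second: dejjlo
Sorted forms match => anagrams

1


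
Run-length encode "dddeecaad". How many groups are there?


Input: dddeecaad
Scanning for consecutive runs:
  Group 1: 'd' x 3 (positions 0-2)
  Group 2: 'e' x 2 (positions 3-4)
  Group 3: 'c' x 1 (positions 5-5)
  Group 4: 'a' x 2 (positions 6-7)
  Group 5: 'd' x 1 (positions 8-8)
Total groups: 5

5


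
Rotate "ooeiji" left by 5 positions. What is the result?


Input: "ooeiji", rotate left by 5
First 5 characters: "ooeij"
Remaining characters: "i"
Concatenate remaining + first: "i" + "ooeij" = "iooeij"

iooeij


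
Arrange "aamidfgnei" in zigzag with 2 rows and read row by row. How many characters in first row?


Zigzag "aamidfgnei" into 2 rows:
Placing characters:
  'a' => row 0
  'a' => row 1
  'm' => row 0
  'i' => row 1
  'd' => row 0
  'f' => row 1
  'g' => row 0
  'n' => row 1
  'e' => row 0
  'i' => row 1
Rows:
  Row 0: "amdge"
  Row 1: "aifni"
First row length: 5

5


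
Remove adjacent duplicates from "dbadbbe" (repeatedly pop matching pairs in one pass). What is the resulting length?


Input: dbadbbe
Stack-based adjacent duplicate removal:
  Read 'd': push. Stack: d
  Read 'b': push. Stack: db
  Read 'a': push. Stack: dba
  Read 'd': push. Stack: dbad
  Read 'b': push. Stack: dbadb
  Read 'b': matches stack top 'b' => pop. Stack: dbad
  Read 'e': push. Stack: dbade
Final stack: "dbade" (length 5)

5


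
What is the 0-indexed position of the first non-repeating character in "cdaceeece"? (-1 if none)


Input: cdaceeece
Character frequencies:
  'a': 1
  'c': 3
  'd': 1
  'e': 4
Scanning left to right for freq == 1:
  Position 0 ('c'): freq=3, skip
  Position 1 ('d'): unique! => answer = 1

1


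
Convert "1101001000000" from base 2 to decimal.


Input: "1101001000000" in base 2
Positional expansion:
  Digit '1' (value 1) x 2^12 = 4096
  Digit '1' (value 1) x 2^11 = 2048
  Digit '0' (value 0) x 2^10 = 0
  Digit '1' (value 1) x 2^9 = 512
  Digit '0' (value 0) x 2^8 = 0
  Digit '0' (value 0) x 2^7 = 0
  Digit '1' (value 1) x 2^6 = 64
  Digit '0' (value 0) x 2^5 = 0
  Digit '0' (value 0) x 2^4 = 0
  Digit '0' (value 0) x 2^3 = 0
  Digit '0' (value 0) x 2^2 = 0
  Digit '0' (value 0) x 2^1 = 0
  Digit '0' (value 0) x 2^0 = 0
Sum = 6720

6720


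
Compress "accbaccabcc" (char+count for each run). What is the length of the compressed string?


Input: accbaccabcc
Runs:
  'a' x 1 => "a1"
  'c' x 2 => "c2"
  'b' x 1 => "b1"
  'a' x 1 => "a1"
  'c' x 2 => "c2"
  'a' x 1 => "a1"
  'b' x 1 => "b1"
  'c' x 2 => "c2"
Compressed: "a1c2b1a1c2a1b1c2"
Compressed length: 16

16


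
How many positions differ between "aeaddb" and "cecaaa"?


Comparing "aeaddb" and "cecaaa" position by position:
  Position 0: 'a' vs 'c' => DIFFER
  Position 1: 'e' vs 'e' => same
  Position 2: 'a' vs 'c' => DIFFER
  Position 3: 'd' vs 'a' => DIFFER
  Position 4: 'd' vs 'a' => DIFFER
  Position 5: 'b' vs 'a' => DIFFER
Positions that differ: 5

5


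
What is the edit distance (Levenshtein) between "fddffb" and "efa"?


Computing edit distance: "fddffb" -> "efa"
DP table:
           e    f    a
      0    1    2    3
  f   1    1    1    2
  d   2    2    2    2
  d   3    3    3    3
  f   4    4    3    4
  f   5    5    4    4
  b   6    6    5    5
Edit distance = dp[6][3] = 5

5


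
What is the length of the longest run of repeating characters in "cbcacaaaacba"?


Input: "cbcacaaaacba"
Scanning for longest run:
  Position 1 ('b'): new char, reset run to 1
  Position 2 ('c'): new char, reset run to 1
  Position 3 ('a'): new char, reset run to 1
  Position 4 ('c'): new char, reset run to 1
  Position 5 ('a'): new char, reset run to 1
  Position 6 ('a'): continues run of 'a', length=2
  Position 7 ('a'): continues run of 'a', length=3
  Position 8 ('a'): continues run of 'a', length=4
  Position 9 ('c'): new char, reset run to 1
  Position 10 ('b'): new char, reset run to 1
  Position 11 ('a'): new char, reset run to 1
Longest run: 'a' with length 4

4


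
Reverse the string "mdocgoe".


Input: mdocgoe
Reading characters right to left:
  Position 6: 'e'
  Position 5: 'o'
  Position 4: 'g'
  Position 3: 'c'
  Position 2: 'o'
  Position 1: 'd'
  Position 0: 'm'
Reversed: eogcodm

eogcodm


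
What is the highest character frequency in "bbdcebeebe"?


Input: bbdcebeebe
Character counts:
  'b': 4
  'c': 1
  'd': 1
  'e': 4
Maximum frequency: 4

4


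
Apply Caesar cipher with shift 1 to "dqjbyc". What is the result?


Caesar cipher: shift "dqjbyc" by 1
  'd' (pos 3) + 1 = pos 4 = 'e'
  'q' (pos 16) + 1 = pos 17 = 'r'
  'j' (pos 9) + 1 = pos 10 = 'k'
  'b' (pos 1) + 1 = pos 2 = 'c'
  'y' (pos 24) + 1 = pos 25 = 'z'
  'c' (pos 2) + 1 = pos 3 = 'd'
Result: erkczd

erkczd


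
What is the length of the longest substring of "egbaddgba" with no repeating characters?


Input: "egbaddgba"
Sliding window (track last position of each char):
  Position 0 ('e'): window [0,0] length 1 -- new best
  Position 1 ('g'): window [0,1] length 2 -- new best
  Position 2 ('b'): window [0,2] length 3 -- new best
  Position 3 ('a'): window [0,3] length 4 -- new best
  Position 4 ('d'): window [0,4] length 5 -- new best
  Position 5 ('d'): repeat (last at 4), move window start to 5
  Position 5 ('d'): window [5,5] length 1
  Position 6 ('g'): window [5,6] length 2
  Position 7 ('b'): window [5,7] length 3
  Position 8 ('a'): window [5,8] length 4
Longest substring with no repeats: "egbad" with length 5

5


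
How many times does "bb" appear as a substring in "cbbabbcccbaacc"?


Searching for "bb" in "cbbabbcccbaacc"
Scanning each position:
  Position 0: "cb" => no
  Position 1: "bb" => MATCH
  Position 2: "ba" => no
  Position 3: "ab" => no
  Position 4: "bb" => MATCH
  Position 5: "bc" => no
  Position 6: "cc" => no
  Position 7: "cc" => no
  Position 8: "cb" => no
  Position 9: "ba" => no
  Position 10: "aa" => no
  Position 11: "ac" => no
  Position 12: "cc" => no
Total occurrences: 2

2


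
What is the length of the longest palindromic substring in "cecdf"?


Input: "cecdf"
Checking substrings for palindromes:
  [0:3] "cec" (len 3) => palindrome
Longest palindromic substring: "cec" with length 3

3


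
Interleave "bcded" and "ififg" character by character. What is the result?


Interleaving "bcded" and "ififg":
  Position 0: 'b' from first, 'i' from second => "bi"
  Position 1: 'c' from first, 'f' from second => "cf"
  Position 2: 'd' from first, 'i' from second => "di"
  Position 3: 'e' from first, 'f' from second => "ef"
  Position 4: 'd' from first, 'g' from second => "dg"
Result: bicfdiefdg

bicfdiefdg


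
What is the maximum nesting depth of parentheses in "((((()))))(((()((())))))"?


Input: "((((()))))(((()((())))))"
Tracking depth:
  Position 0 '(': depth becomes 1
  Position 1 '(': depth becomes 2
  Position 2 '(': depth becomes 3
  Position 3 '(': depth becomes 4
  Position 4 '(': depth becomes 5
  Position 5 ')': depth becomes 4
  Position 6 ')': depth becomes 3
  Position 7 ')': depth becomes 2
  Position 8 ')': depth becomes 1
  Position 9 ')': depth becomes 0
  Position 10 '(': depth becomes 1
  Position 11 '(': depth becomes 2
  Position 12 '(': depth becomes 3
  Position 13 '(': depth becomes 4
  Position 14 ')': depth becomes 3
  Position 15 '(': depth becomes 4
  Position 16 '(': depth becomes 5
  Position 17 '(': depth becomes 6
  Position 18 ')': depth becomes 5
  Position 19 ')': depth becomes 4
  Position 20 ')': depth becomes 3
  Position 21 ')': depth becomes 2
  Position 22 ')': depth becomes 1
  Position 23 ')': depth becomes 0
Maximum depth reached: 6

6


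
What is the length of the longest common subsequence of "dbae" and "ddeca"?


LCS of "dbae" and "ddeca"
DP table:
           d    d    e    c    a
      0    0    0    0    0    0
  d   0    1    1    1    1    1
  b   0    1    1    1    1    1
  a   0    1    1    1    1    2
  e   0    1    1    2    2    2
LCS length = dp[4][5] = 2

2


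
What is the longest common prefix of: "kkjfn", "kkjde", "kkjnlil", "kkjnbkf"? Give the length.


Words: kkjfn, kkjde, kkjnlil, kkjnbkf
  Position 0: all 'k' => match
  Position 1: all 'k' => match
  Position 2: all 'j' => match
  Position 3: ('f', 'd', 'n', 'n') => mismatch, stop
LCP = "kkj" (length 3)

3


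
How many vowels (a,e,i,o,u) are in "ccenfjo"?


Input: ccenfjo
Checking each character:
  'c' at position 0: consonant
  'c' at position 1: consonant
  'e' at position 2: vowel (running total: 1)
  'n' at position 3: consonant
  'f' at position 4: consonant
  'j' at position 5: consonant
  'o' at position 6: vowel (running total: 2)
Total vowels: 2

2


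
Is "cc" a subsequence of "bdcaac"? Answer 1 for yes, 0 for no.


Check if "cc" is a subsequence of "bdcaac"
Greedy scan:
  Position 0 ('b'): no match needed
  Position 1 ('d'): no match needed
  Position 2 ('c'): matches sub[0] = 'c'
  Position 3 ('a'): no match needed
  Position 4 ('a'): no match needed
  Position 5 ('c'): matches sub[1] = 'c'
All 2 characters matched => is a subsequence

1


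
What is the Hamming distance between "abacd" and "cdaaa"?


Comparing "abacd" and "cdaaa" position by position:
  Position 0: 'a' vs 'c' => differ
  Position 1: 'b' vs 'd' => differ
  Position 2: 'a' vs 'a' => same
  Position 3: 'c' vs 'a' => differ
  Position 4: 'd' vs 'a' => differ
Total differences (Hamming distance): 4

4


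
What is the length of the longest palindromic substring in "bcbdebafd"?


Input: "bcbdebafd"
Checking substrings for palindromes:
  [0:3] "bcb" (len 3) => palindrome
Longest palindromic substring: "bcb" with length 3

3


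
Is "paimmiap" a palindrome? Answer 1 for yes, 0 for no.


Input: paimmiap
Reversed: paimmiap
  Compare pos 0 ('p') with pos 7 ('p'): match
  Compare pos 1 ('a') with pos 6 ('a'): match
  Compare pos 2 ('i') with pos 5 ('i'): match
  Compare pos 3 ('m') with pos 4 ('m'): match
Result: palindrome

1


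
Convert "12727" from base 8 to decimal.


Input: "12727" in base 8
Positional expansion:
  Digit '1' (value 1) x 8^4 = 4096
  Digit '2' (value 2) x 8^3 = 1024
  Digit '7' (value 7) x 8^2 = 448
  Digit '2' (value 2) x 8^1 = 16
  Digit '7' (value 7) x 8^0 = 7
Sum = 5591

5591


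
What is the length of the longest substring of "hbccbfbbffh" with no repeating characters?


Input: "hbccbfbbffh"
Sliding window (track last position of each char):
  Position 0 ('h'): window [0,0] length 1 -- new best
  Position 1 ('b'): window [0,1] length 2 -- new best
  Position 2 ('c'): window [0,2] length 3 -- new best
  Position 3 ('c'): repeat (last at 2), move window start to 3
  Position 3 ('c'): window [3,3] length 1
  Position 4 ('b'): window [3,4] length 2
  Position 5 ('f'): window [3,5] length 3
  Position 6 ('b'): repeat (last at 4), move window start to 5
  Position 6 ('b'): window [5,6] length 2
  Position 7 ('b'): repeat (last at 6), move window start to 7
  Position 7 ('b'): window [7,7] length 1
  Position 8 ('f'): window [7,8] length 2
  Position 9 ('f'): repeat (last at 8), move window start to 9
  Position 9 ('f'): window [9,9] length 1
  Position 10 ('h'): window [9,10] length 2
Longest substring with no repeats: "hbc" with length 3

3


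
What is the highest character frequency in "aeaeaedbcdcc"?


Input: aeaeaedbcdcc
Character counts:
  'a': 3
  'b': 1
  'c': 3
  'd': 2
  'e': 3
Maximum frequency: 3

3


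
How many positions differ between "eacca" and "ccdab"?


Comparing "eacca" and "ccdab" position by position:
  Position 0: 'e' vs 'c' => DIFFER
  Position 1: 'a' vs 'c' => DIFFER
  Position 2: 'c' vs 'd' => DIFFER
  Position 3: 'c' vs 'a' => DIFFER
  Position 4: 'a' vs 'b' => DIFFER
Positions that differ: 5

5


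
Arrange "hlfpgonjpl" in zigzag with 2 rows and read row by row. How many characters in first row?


Zigzag "hlfpgonjpl" into 2 rows:
Placing characters:
  'h' => row 0
  'l' => row 1
  'f' => row 0
  'p' => row 1
  'g' => row 0
  'o' => row 1
  'n' => row 0
  'j' => row 1
  'p' => row 0
  'l' => row 1
Rows:
  Row 0: "hfgnp"
  Row 1: "lpojl"
First row length: 5

5


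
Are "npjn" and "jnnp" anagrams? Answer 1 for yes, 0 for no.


Strings: "npjn", "jnnp"
Sorted first:  jnnp
Sorted second: jnnp
Sorted forms match => anagrams

1


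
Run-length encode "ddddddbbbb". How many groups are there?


Input: ddddddbbbb
Scanning for consecutive runs:
  Group 1: 'd' x 6 (positions 0-5)
  Group 2: 'b' x 4 (positions 6-9)
Total groups: 2

2


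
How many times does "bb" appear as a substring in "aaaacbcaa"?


Searching for "bb" in "aaaacbcaa"
Scanning each position:
  Position 0: "aa" => no
  Position 1: "aa" => no
  Position 2: "aa" => no
  Position 3: "ac" => no
  Position 4: "cb" => no
  Position 5: "bc" => no
  Position 6: "ca" => no
  Position 7: "aa" => no
Total occurrences: 0

0


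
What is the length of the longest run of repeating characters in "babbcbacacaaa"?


Input: "babbcbacacaaa"
Scanning for longest run:
  Position 1 ('a'): new char, reset run to 1
  Position 2 ('b'): new char, reset run to 1
  Position 3 ('b'): continues run of 'b', length=2
  Position 4 ('c'): new char, reset run to 1
  Position 5 ('b'): new char, reset run to 1
  Position 6 ('a'): new char, reset run to 1
  Position 7 ('c'): new char, reset run to 1
  Position 8 ('a'): new char, reset run to 1
  Position 9 ('c'): new char, reset run to 1
  Position 10 ('a'): new char, reset run to 1
  Position 11 ('a'): continues run of 'a', length=2
  Position 12 ('a'): continues run of 'a', length=3
Longest run: 'a' with length 3

3


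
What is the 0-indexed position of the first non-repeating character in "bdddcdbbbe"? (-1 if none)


Input: bdddcdbbbe
Character frequencies:
  'b': 4
  'c': 1
  'd': 4
  'e': 1
Scanning left to right for freq == 1:
  Position 0 ('b'): freq=4, skip
  Position 1 ('d'): freq=4, skip
  Position 2 ('d'): freq=4, skip
  Position 3 ('d'): freq=4, skip
  Position 4 ('c'): unique! => answer = 4

4


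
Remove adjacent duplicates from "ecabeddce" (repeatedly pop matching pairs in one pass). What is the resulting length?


Input: ecabeddce
Stack-based adjacent duplicate removal:
  Read 'e': push. Stack: e
  Read 'c': push. Stack: ec
  Read 'a': push. Stack: eca
  Read 'b': push. Stack: ecab
  Read 'e': push. Stack: ecabe
  Read 'd': push. Stack: ecabed
  Read 'd': matches stack top 'd' => pop. Stack: ecabe
  Read 'c': push. Stack: ecabec
  Read 'e': push. Stack: ecabece
Final stack: "ecabece" (length 7)

7


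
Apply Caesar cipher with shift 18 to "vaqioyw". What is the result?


Caesar cipher: shift "vaqioyw" by 18
  'v' (pos 21) + 18 = pos 13 = 'n'
  'a' (pos 0) + 18 = pos 18 = 's'
  'q' (pos 16) + 18 = pos 8 = 'i'
  'i' (pos 8) + 18 = pos 0 = 'a'
  'o' (pos 14) + 18 = pos 6 = 'g'
  'y' (pos 24) + 18 = pos 16 = 'q'
  'w' (pos 22) + 18 = pos 14 = 'o'
Result: nsiagqo

nsiagqo


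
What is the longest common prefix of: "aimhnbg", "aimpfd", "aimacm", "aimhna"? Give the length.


Words: aimhnbg, aimpfd, aimacm, aimhna
  Position 0: all 'a' => match
  Position 1: all 'i' => match
  Position 2: all 'm' => match
  Position 3: ('h', 'p', 'a', 'h') => mismatch, stop
LCP = "aim" (length 3)

3


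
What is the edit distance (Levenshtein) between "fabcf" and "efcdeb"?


Computing edit distance: "fabcf" -> "efcdeb"
DP table:
           e    f    c    d    e    b
      0    1    2    3    4    5    6
  f   1    1    1    2    3    4    5
  a   2    2    2    2    3    4    5
  b   3    3    3    3    3    4    4
  c   4    4    4    3    4    4    5
  f   5    5    4    4    4    5    5
Edit distance = dp[5][6] = 5

5


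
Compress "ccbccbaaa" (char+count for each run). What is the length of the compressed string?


Input: ccbccbaaa
Runs:
  'c' x 2 => "c2"
  'b' x 1 => "b1"
  'c' x 2 => "c2"
  'b' x 1 => "b1"
  'a' x 3 => "a3"
Compressed: "c2b1c2b1a3"
Compressed length: 10

10


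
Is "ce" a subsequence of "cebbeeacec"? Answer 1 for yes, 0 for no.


Check if "ce" is a subsequence of "cebbeeacec"
Greedy scan:
  Position 0 ('c'): matches sub[0] = 'c'
  Position 1 ('e'): matches sub[1] = 'e'
  Position 2 ('b'): no match needed
  Position 3 ('b'): no match needed
  Position 4 ('e'): no match needed
  Position 5 ('e'): no match needed
  Position 6 ('a'): no match needed
  Position 7 ('c'): no match needed
  Position 8 ('e'): no match needed
  Position 9 ('c'): no match needed
All 2 characters matched => is a subsequence

1
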